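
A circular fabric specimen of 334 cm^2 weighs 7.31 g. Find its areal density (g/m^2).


Formula: GSM = mass_g / area_m2
Step 1: Convert area: 334 cm^2 = 334 / 10000 = 0.0334 m^2
Step 2: GSM = 7.31 g / 0.0334 m^2 = 218.9 g/m^2

218.9 g/m^2


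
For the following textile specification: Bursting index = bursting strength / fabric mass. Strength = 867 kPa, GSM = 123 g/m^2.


Formula: Bursting Index = Bursting Strength / Fabric GSM
BI = 867 kPa / 123 g/m^2
BI = 7.049 kPa/(g/m^2)

7.049 kPa/(g/m^2)


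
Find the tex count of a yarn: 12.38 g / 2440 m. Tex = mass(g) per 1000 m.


Formula: Tex = (mass_g / length_m) * 1000
Substituting: Tex = (12.38 / 2440) * 1000
Intermediate: 12.38 / 2440 = 0.00507377 g/m
Tex = 0.00507377 * 1000 = 5.07 tex

5.07 tex


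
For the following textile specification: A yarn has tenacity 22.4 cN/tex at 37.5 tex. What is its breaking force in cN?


Formula: Breaking force = Tenacity * Linear density
F = 22.4 cN/tex * 37.5 tex
F = 840.00 cN

840.00 cN


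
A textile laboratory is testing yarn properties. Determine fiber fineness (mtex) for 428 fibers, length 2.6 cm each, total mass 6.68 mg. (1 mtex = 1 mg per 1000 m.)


Formula: fineness (mtex) = mass (mg) / total length (km) = (mass_mg / total_length_m) * 1000
Step 1: Convert fiber length: 2.6 cm = 0.026 m
Step 2: Total fiber length = 428 * 0.026 = 11.128 m
Step 3: Linear density = 6.68 mg / 11.128 m = 0.6003 mg/m
Step 4: fineness = 0.6003 * 1000 = 600.3 mtex

600.3 mtex


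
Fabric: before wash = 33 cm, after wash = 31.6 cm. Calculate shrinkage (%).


Formula: Shrinkage% = ((L_before - L_after) / L_before) * 100
Step 1: Shrinkage = 33 - 31.6 = 1.4 cm
Step 2: Shrinkage% = (1.4 / 33) * 100
Step 3: Shrinkage% = 0.042424 * 100 = 4.2424% ≈ 4.2%

4.2%


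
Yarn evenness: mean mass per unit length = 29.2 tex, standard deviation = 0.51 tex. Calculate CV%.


Formula: CV% = (standard deviation / mean) * 100
Step 1: Ratio = 0.51 / 29.2 = 0.017466
Step 2: CV% = 0.017466 * 100 = 1.7466% ≈ 1.7%

1.7%


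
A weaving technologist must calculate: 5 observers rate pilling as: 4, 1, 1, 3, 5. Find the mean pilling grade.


Formula: Mean = sum / count
Sum = 4 + 1 + 1 + 3 + 5 = 14
Mean = 14 / 5 = 2.8

2.8


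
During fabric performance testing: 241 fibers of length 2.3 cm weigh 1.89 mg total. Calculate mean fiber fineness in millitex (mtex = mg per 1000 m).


Formula: fineness (mtex) = mass (mg) / total length (km) = (mass_mg / total_length_m) * 1000
Step 1: Convert fiber length: 2.3 cm = 0.023 m
Step 2: Total fiber length = 241 * 0.023 = 5.543 m
Step 3: Linear density = 1.89 mg / 5.543 m = 0.3410 mg/m
Step 4: fineness = 0.3410 * 1000 = 341.0 mtex

341.0 mtex


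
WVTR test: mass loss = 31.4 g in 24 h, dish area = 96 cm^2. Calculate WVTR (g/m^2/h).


Formula: WVTR = mass_loss / (area * time)
Step 1: Convert area: 96 cm^2 = 0.0096 m^2
Step 2: WVTR = 31.4 g / (0.0096 m^2 * 24 h)
Step 3: WVTR = 31.4 / 0.2304 = 136.3 g/m^2/h

136.3 g/m^2/h


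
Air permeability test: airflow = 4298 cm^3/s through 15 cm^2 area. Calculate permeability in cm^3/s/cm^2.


Formula: Air Permeability = Airflow / Test Area
AP = 4298 cm^3/s / 15 cm^2
AP = 286.5 cm^3/s/cm^2

286.5 cm^3/s/cm^2


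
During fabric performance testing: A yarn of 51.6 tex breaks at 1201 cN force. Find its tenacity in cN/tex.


Formula: Tenacity = Breaking force / Linear density
Tenacity = 1201 cN / 51.6 tex
Tenacity = 23.28 cN/tex

23.28 cN/tex


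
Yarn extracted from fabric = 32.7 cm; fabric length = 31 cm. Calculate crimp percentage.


Formula: Crimp% = ((L_yarn - L_fabric) / L_fabric) * 100
Step 1: Extension = 32.7 - 31 = 1.7 cm
Step 2: Crimp% = (1.7 / 31) * 100
Step 3: Crimp% = 0.054839 * 100 = 5.4839% ≈ 5.5%

5.5%


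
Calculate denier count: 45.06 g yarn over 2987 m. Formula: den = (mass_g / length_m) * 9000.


Formula: den = (mass_g / length_m) * 9000
Substituting: den = (45.06 / 2987) * 9000
Intermediate: 45.06 / 2987 = 0.01508537 g/m
den = 0.01508537 * 9000 = 135.8 denier

135.8 denier


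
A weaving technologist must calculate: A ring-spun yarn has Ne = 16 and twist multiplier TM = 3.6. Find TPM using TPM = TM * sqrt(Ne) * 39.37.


Formula: TPM = TM * sqrt(Ne) * 39.37
Step 1: sqrt(Ne) = sqrt(16) = 4
Step 2: TM * sqrt(Ne) = 3.6 * 4 = 14.4
Step 3: TPM = 14.4 * 39.37 = 567 twists/m

567 twists/m


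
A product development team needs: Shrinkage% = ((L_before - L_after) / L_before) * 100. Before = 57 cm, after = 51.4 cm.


Formula: Shrinkage% = ((L_before - L_after) / L_before) * 100
Step 1: Shrinkage = 57 - 51.4 = 5.6 cm
Step 2: Shrinkage% = (5.6 / 57) * 100
Step 3: Shrinkage% = 0.098246 * 100 = 9.8246% ≈ 9.8%

9.8%


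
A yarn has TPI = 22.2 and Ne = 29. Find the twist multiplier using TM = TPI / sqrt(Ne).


Formula: TM = TPI / sqrt(Ne)
Step 1: sqrt(Ne) = sqrt(29) = 5.3852
Step 2: TM = 22.2 / 5.3852 = 4.12

4.12 TM


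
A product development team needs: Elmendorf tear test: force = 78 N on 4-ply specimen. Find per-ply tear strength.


Formula: Per-ply strength = Total force / Number of plies
Per-ply = 78 N / 4
Per-ply = 19.5 N

19.5 N


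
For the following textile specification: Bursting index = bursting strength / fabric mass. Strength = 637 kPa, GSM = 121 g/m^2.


Formula: Bursting Index = Bursting Strength / Fabric GSM
BI = 637 kPa / 121 g/m^2
BI = 5.264 kPa/(g/m^2)

5.264 kPa/(g/m^2)


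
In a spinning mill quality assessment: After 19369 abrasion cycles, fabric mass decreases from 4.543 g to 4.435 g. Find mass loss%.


Formula: Mass loss% = ((m_before - m_after) / m_before) * 100
Step 1: Mass loss = 4.543 - 4.435 = 0.108 g
Step 2: Ratio = 0.108 / 4.543 = 0.0237728
Step 3: Mass loss% = 0.0237728 * 100 = 2.37728% ≈ 2.38%

2.38%


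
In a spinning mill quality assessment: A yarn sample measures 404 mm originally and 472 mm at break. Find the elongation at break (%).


Formula: Elongation (%) = ((L_break - L0) / L0) * 100
Step 1: Extension = 472 - 404 = 68 mm
Step 2: Elongation = (68 / 404) * 100
Step 3: Elongation = 0.168317 * 100 = 16.8317% ≈ 16.8%

16.8%


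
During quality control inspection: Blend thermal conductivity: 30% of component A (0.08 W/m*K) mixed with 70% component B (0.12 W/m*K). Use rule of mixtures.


Formula: Blend property = (fraction_A * property_A) + (fraction_B * property_B)
Step 1: Contribution A = 30/100 * 0.08 W/m*K = 0.024 W/m*K
Step 2: Contribution B = 70/100 * 0.12 W/m*K = 0.084 W/m*K
Step 3: Blend thermal conductivity = 0.024 + 0.084 = 0.108 W/m*K

0.108 W/m*K


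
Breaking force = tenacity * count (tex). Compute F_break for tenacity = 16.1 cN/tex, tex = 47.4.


Formula: Breaking force = Tenacity * Linear density
F = 16.1 cN/tex * 47.4 tex
F = 763.14 cN

763.14 cN


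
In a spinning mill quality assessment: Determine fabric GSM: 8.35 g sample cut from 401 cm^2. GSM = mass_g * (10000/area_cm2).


Formula: GSM = mass_g / area_m2
Step 1: Convert area: 401 cm^2 = 401 / 10000 = 0.0401 m^2
Step 2: GSM = 8.35 g / 0.0401 m^2 = 208.2 g/m^2

208.2 g/m^2


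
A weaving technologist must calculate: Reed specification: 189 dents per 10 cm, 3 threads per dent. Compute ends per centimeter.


Formula: EPC = (dents per 10 cm * ends per dent) / 10
Step 1: Total ends per 10 cm = 189 * 3 = 567
Step 2: EPC = 567 / 10 = 56.7 ends/cm

56.7 ends/cm


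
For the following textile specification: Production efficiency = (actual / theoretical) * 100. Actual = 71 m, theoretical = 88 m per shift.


Formula: Efficiency% = (Actual output / Theoretical output) * 100
Efficiency% = (71 / 88) * 100
Efficiency% = 0.806818 * 100 = 80.6818% ≈ 80.7%

80.7%


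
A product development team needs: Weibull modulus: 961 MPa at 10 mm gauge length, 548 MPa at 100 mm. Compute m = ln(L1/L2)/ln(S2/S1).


Formula: m = ln(L1/L2) / ln(S2/S1)
Step 1: ln(L1/L2) = ln(10/100) = -2.30259
Step 2: S2/S1 = 548/961 = 0.57024
Step 3: ln(S2/S1) = ln(0.57024) = -0.56170
Step 4: m = -2.30259 / -0.56170 = 4.10

4.10 (Weibull m)


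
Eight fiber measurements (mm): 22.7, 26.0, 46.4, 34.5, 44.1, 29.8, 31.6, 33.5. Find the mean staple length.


Formula: Mean = sum of lengths / count
Sum = 22.7 + 26.0 + 46.4 + 34.5 + 44.1 + 29.8 + 31.6 + 33.5
Sum = 268.6 mm
Mean = 268.6 / 8 = 33.58 mm

33.58 mm


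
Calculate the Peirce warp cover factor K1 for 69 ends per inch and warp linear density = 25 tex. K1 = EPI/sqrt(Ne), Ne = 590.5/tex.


Formula: K1 = EPI / sqrt(Ne), with Ne = 590.5 / tex_warp
Step 1: Ne = 590.5 / 25 = 23.62
Step 2: sqrt(Ne) = sqrt(23.62) = 4.86
Step 3: K1 = 69 / 4.86 = 14.2

14.2


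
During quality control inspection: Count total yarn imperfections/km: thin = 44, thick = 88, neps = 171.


Formula: Total = thin places + thick places + neps
Total = 44 + 88 + 171
Total = 303 imperfections/km

303 imperfections/km


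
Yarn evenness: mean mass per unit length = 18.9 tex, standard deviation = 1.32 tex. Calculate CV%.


Formula: CV% = (standard deviation / mean) * 100
Step 1: Ratio = 1.32 / 18.9 = 0.069841
Step 2: CV% = 0.069841 * 100 = 6.9841% ≈ 7.0%

7.0%


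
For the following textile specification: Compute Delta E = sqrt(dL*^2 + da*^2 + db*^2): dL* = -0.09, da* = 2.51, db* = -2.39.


Formula: Delta E = sqrt(dL*^2 + da*^2 + db*^2)
Step 1: dL*^2 = (-0.09)^2 = 0.0081
Step 2: da*^2 = 2.51^2 = 6.3001
Step 3: db*^2 = (-2.39)^2 = 5.7121
Step 4: Sum = 0.0081 + 6.3001 + 5.7121 = 12.0203
Step 5: Delta E = sqrt(12.0203) = 3.47

3.47 Delta E


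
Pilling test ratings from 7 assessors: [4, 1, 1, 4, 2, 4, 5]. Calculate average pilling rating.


Formula: Mean = sum / count
Sum = 4 + 1 + 1 + 4 + 2 + 4 + 5 = 21
Mean = 21 / 7 = 3.0

3.0


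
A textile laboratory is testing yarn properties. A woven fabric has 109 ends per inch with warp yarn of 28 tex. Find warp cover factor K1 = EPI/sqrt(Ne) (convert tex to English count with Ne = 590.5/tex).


Formula: K1 = EPI / sqrt(Ne), with Ne = 590.5 / tex_warp
Step 1: Ne = 590.5 / 28 = 21.089
Step 2: sqrt(Ne) = sqrt(21.089) = 4.5923
Step 3: K1 = 109 / 4.5923 = 23.7

23.7


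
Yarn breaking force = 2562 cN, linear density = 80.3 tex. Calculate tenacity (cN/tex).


Formula: Tenacity = Breaking force / Linear density
Tenacity = 2562 cN / 80.3 tex
Tenacity = 31.91 cN/tex

31.91 cN/tex


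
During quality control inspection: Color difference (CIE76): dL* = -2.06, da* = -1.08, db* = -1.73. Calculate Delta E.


Formula: Delta E = sqrt(dL*^2 + da*^2 + db*^2)
Step 1: dL*^2 = (-2.06)^2 = 4.2436
Step 2: da*^2 = (-1.08)^2 = 1.1664
Step 3: db*^2 = (-1.73)^2 = 2.9929
Step 4: Sum = 4.2436 + 1.1664 + 2.9929 = 8.4029
Step 5: Delta E = sqrt(8.4029) = 2.9

2.9 Delta E


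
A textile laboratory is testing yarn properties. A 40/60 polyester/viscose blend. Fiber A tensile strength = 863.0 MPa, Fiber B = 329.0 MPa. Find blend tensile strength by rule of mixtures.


Formula: Blend property = (fraction_A * property_A) + (fraction_B * property_B)
Step 1: Contribution A = 40/100 * 863.0 MPa = 345.2 MPa
Step 2: Contribution B = 60/100 * 329.0 MPa = 197.4 MPa
Step 3: Blend tensile strength = 345.2 + 197.4 = 542.6 MPa

542.6 MPa


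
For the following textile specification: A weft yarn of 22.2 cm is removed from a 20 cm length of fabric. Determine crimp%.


Formula: Crimp% = ((L_yarn - L_fabric) / L_fabric) * 100
Step 1: Extension = 22.2 - 20 = 2.2 cm
Step 2: Crimp% = (2.2 / 20) * 100
Step 3: Crimp% = 0.11 * 100 = 11.0%

11.0%


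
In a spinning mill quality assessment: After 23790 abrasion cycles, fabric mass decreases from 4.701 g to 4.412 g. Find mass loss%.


Formula: Mass loss% = ((m_before - m_after) / m_before) * 100
Step 1: Mass loss = 4.701 - 4.412 = 0.289 g
Step 2: Ratio = 0.289 / 4.701 = 0.0614763
Step 3: Mass loss% = 0.0614763 * 100 = 6.14763% ≈ 6.15%

6.15%


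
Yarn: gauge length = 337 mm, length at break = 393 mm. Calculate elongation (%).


Formula: Elongation (%) = ((L_break - L0) / L0) * 100
Step 1: Extension = 393 - 337 = 56 mm
Step 2: Elongation = (56 / 337) * 100
Step 3: Elongation = 0.166172 * 100 = 16.6172% ≈ 16.6%

16.6%


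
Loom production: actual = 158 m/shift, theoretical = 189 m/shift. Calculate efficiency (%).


Formula: Efficiency% = (Actual output / Theoretical output) * 100
Efficiency% = (158 / 189) * 100
Efficiency% = 0.835979 * 100 = 83.5979% ≈ 83.6%

83.6%


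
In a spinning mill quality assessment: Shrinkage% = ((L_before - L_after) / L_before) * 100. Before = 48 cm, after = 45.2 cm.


Formula: Shrinkage% = ((L_before - L_after) / L_before) * 100
Step 1: Shrinkage = 48 - 45.2 = 2.8 cm
Step 2: Shrinkage% = (2.8 / 48) * 100
Step 3: Shrinkage% = 0.058333 * 100 = 5.8333% ≈ 5.8%

5.8%


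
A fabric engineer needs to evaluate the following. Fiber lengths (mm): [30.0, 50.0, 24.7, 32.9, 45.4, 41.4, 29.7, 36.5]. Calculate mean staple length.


Formula: Mean = sum of lengths / count
Sum = 30.0 + 50.0 + 24.7 + 32.9 + 45.4 + 41.4 + 29.7 + 36.5
Sum = 290.6 mm
Mean = 290.6 / 8 = 36.33 mm

36.33 mm


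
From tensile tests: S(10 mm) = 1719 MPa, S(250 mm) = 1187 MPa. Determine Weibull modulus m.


Formula: m = ln(L1/L2) / ln(S2/S1)
Step 1: ln(L1/L2) = ln(10/250) = -3.21888
Step 2: S2/S1 = 1187/1719 = 0.69052
Step 3: ln(S2/S1) = ln(0.69052) = -0.37031
Step 4: m = -3.21888 / -0.37031 = 8.69

8.69 (Weibull m)


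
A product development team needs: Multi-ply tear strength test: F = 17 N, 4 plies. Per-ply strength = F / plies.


Formula: Per-ply strength = Total force / Number of plies
Per-ply = 17 N / 4
Per-ply = 4.25 N

4.25 N


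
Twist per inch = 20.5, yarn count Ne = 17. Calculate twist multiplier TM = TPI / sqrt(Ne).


Formula: TM = TPI / sqrt(Ne)
Step 1: sqrt(Ne) = sqrt(17) = 4.1231
Step 2: TM = 20.5 / 4.1231 = 4.97

4.97 TM


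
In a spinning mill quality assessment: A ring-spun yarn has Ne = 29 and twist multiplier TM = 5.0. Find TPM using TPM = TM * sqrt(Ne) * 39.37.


Formula: TPM = TM * sqrt(Ne) * 39.37
Step 1: sqrt(Ne) = sqrt(29) = 5.3852
Step 2: TM * sqrt(Ne) = 5.0 * 5.3852 = 26.926
Step 3: TPM = 26.926 * 39.37 = 1060 twists/m

1060 twists/m


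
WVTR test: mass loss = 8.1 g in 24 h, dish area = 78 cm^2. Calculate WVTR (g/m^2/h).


Formula: WVTR = mass_loss / (area * time)
Step 1: Convert area: 78 cm^2 = 0.0078 m^2
Step 2: WVTR = 8.1 g / (0.0078 m^2 * 24 h)
Step 3: WVTR = 8.1 / 0.1872 = 43.3 g/m^2/h

43.3 g/m^2/h


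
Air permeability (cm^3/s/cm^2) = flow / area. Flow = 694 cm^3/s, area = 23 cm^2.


Formula: Air Permeability = Airflow / Test Area
AP = 694 cm^3/s / 23 cm^2
AP = 30.2 cm^3/s/cm^2

30.2 cm^3/s/cm^2


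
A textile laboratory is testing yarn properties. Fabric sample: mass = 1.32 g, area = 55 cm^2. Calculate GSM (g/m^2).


Formula: GSM = mass_g / area_m2
Step 1: Convert area: 55 cm^2 = 55 / 10000 = 0.0055 m^2
Step 2: GSM = 1.32 g / 0.0055 m^2 = 240.0 g/m^2

240.0 g/m^2


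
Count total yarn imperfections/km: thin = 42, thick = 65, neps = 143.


Formula: Total = thin places + thick places + neps
Total = 42 + 65 + 143
Total = 250 imperfections/km

250 imperfections/km


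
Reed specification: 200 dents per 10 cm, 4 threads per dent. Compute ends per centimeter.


Formula: EPC = (dents per 10 cm * ends per dent) / 10
Step 1: Total ends per 10 cm = 200 * 4 = 800
Step 2: EPC = 800 / 10 = 80.0 ends/cm

80.0 ends/cm


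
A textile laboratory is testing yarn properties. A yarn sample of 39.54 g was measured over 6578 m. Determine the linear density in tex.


Formula: Tex = (mass_g / length_m) * 1000
Substituting: Tex = (39.54 / 6578) * 1000
Intermediate: 39.54 / 6578 = 0.00601095 g/m
Tex = 0.00601095 * 1000 = 6.01 tex

6.01 tex


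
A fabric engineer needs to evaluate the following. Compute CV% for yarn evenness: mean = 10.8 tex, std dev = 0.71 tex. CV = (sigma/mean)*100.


Formula: CV% = (standard deviation / mean) * 100
Step 1: Ratio = 0.71 / 10.8 = 0.065741
Step 2: CV% = 0.065741 * 100 = 6.5741% ≈ 6.6%

6.6%


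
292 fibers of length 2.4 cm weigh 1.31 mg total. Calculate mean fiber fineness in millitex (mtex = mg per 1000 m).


Formula: fineness (mtex) = mass (mg) / total length (km) = (mass_mg / total_length_m) * 1000
Step 1: Convert fiber length: 2.4 cm = 0.024 m
Step 2: Total fiber length = 292 * 0.024 = 7.008 m
Step 3: Linear density = 1.31 mg / 7.008 m = 0.1869 mg/m
Step 4: fineness = 0.1869 * 1000 = 186.9 mtex

186.9 mtex


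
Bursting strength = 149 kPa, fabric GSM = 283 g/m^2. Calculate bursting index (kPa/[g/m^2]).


Formula: Bursting Index = Bursting Strength / Fabric GSM
BI = 149 kPa / 283 g/m^2
BI = 0.527 kPa/(g/m^2)

0.527 kPa/(g/m^2)


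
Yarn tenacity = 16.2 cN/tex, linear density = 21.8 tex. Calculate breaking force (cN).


Formula: Breaking force = Tenacity * Linear density
F = 16.2 cN/tex * 21.8 tex
F = 353.16 cN

353.16 cN


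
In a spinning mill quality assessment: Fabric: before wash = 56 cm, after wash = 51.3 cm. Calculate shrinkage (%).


Formula: Shrinkage% = ((L_before - L_after) / L_before) * 100
Step 1: Shrinkage = 56 - 51.3 = 4.7 cm
Step 2: Shrinkage% = (4.7 / 56) * 100
Step 3: Shrinkage% = 0.083929 * 100 = 8.3929% ≈ 8.4%

8.4%


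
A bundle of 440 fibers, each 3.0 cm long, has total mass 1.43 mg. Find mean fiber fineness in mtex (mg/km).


Formula: fineness (mtex) = mass (mg) / total length (km) = (mass_mg / total_length_m) * 1000
Step 1: Convert fiber length: 3.0 cm = 0.03 m
Step 2: Total fiber length = 440 * 0.03 = 13.2 m
Step 3: Linear density = 1.43 mg / 13.2 m = 0.1083 mg/m
Step 4: fineness = 0.1083 * 1000 = 108.3 mtex

108.3 mtex


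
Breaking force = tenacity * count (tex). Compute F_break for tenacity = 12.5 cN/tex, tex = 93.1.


Formula: Breaking force = Tenacity * Linear density
F = 12.5 cN/tex * 93.1 tex
F = 1163.75 cN

1163.75 cN


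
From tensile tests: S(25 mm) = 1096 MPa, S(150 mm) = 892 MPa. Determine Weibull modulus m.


Formula: m = ln(L1/L2) / ln(S2/S1)
Step 1: ln(L1/L2) = ln(25/150) = -1.79176
Step 2: S2/S1 = 892/1096 = 0.81387
Step 3: ln(S2/S1) = ln(0.81387) = -0.20595
Step 4: m = -1.79176 / -0.20595 = 8.70

8.70 (Weibull m)


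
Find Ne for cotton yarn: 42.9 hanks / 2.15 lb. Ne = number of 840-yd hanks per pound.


Formula: Ne = hanks / mass_lb
Substituting: Ne = 42.9 / 2.15
Ne = 20.0

20.0 Ne


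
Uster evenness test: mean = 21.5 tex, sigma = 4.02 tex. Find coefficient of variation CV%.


Formula: CV% = (standard deviation / mean) * 100
Step 1: Ratio = 4.02 / 21.5 = 0.186977
Step 2: CV% = 0.186977 * 100 = 18.6977% ≈ 18.7%

18.7%


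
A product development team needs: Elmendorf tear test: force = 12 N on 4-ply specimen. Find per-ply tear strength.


Formula: Per-ply strength = Total force / Number of plies
Per-ply = 12 N / 4
Per-ply = 3 N

3 N


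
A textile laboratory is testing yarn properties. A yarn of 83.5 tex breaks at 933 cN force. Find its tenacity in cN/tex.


Formula: Tenacity = Breaking force / Linear density
Tenacity = 933 cN / 83.5 tex
Tenacity = 11.17 cN/tex

11.17 cN/tex


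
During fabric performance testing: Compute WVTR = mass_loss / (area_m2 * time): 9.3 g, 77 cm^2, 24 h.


Formula: WVTR = mass_loss / (area * time)
Step 1: Convert area: 77 cm^2 = 0.0077 m^2
Step 2: WVTR = 9.3 g / (0.0077 m^2 * 24 h)
Step 3: WVTR = 9.3 / 0.1848 = 50.3 g/m^2/h

50.3 g/m^2/h


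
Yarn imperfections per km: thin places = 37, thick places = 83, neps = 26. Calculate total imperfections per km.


Formula: Total = thin places + thick places + neps
Total = 37 + 83 + 26
Total = 146 imperfections/km

146 imperfections/km


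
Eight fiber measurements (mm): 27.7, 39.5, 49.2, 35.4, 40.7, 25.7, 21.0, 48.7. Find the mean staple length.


Formula: Mean = sum of lengths / count
Sum = 27.7 + 39.5 + 49.2 + 35.4 + 40.7 + 25.7 + 21.0 + 48.7
Sum = 287.9 mm
Mean = 287.9 / 8 = 35.99 mm

35.99 mm


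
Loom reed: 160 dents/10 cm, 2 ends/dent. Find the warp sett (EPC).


Formula: EPC = (dents per 10 cm * ends per dent) / 10
Step 1: Total ends per 10 cm = 160 * 2 = 320
Step 2: EPC = 320 / 10 = 32.0 ends/cm

32.0 ends/cm


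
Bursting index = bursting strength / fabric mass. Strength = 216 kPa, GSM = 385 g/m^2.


Formula: Bursting Index = Bursting Strength / Fabric GSM
BI = 216 kPa / 385 g/m^2
BI = 0.561 kPa/(g/m^2)

0.561 kPa/(g/m^2)


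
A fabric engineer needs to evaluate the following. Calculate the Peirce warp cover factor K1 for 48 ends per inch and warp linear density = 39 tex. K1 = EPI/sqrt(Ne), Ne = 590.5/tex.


Formula: K1 = EPI / sqrt(Ne), with Ne = 590.5 / tex_warp
Step 1: Ne = 590.5 / 39 = 15.141
Step 2: sqrt(Ne) = sqrt(15.141) = 3.8911
Step 3: K1 = 48 / 3.8911 = 12.3

12.3


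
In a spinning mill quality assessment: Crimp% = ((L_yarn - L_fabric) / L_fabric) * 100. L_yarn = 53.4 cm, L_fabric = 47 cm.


Formula: Crimp% = ((L_yarn - L_fabric) / L_fabric) * 100
Step 1: Extension = 53.4 - 47 = 6.4 cm
Step 2: Crimp% = (6.4 / 47) * 100
Step 3: Crimp% = 0.13617 * 100 = 13.617% ≈ 13.6%

13.6%


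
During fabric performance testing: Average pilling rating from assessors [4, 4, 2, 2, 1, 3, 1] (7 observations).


Formula: Mean = sum / count
Sum = 4 + 4 + 2 + 2 + 1 + 3 + 1 = 17
Mean = 17 / 7 = 2.4

2.4


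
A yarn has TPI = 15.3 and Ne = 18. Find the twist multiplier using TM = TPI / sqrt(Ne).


Formula: TM = TPI / sqrt(Ne)
Step 1: sqrt(Ne) = sqrt(18) = 4.2426
Step 2: TM = 15.3 / 4.2426 = 3.61

3.61 TM


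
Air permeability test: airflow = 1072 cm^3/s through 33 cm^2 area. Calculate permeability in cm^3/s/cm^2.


Formula: Air Permeability = Airflow / Test Area
AP = 1072 cm^3/s / 33 cm^2
AP = 32.5 cm^3/s/cm^2

32.5 cm^3/s/cm^2


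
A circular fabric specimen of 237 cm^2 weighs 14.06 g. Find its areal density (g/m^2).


Formula: GSM = mass_g / area_m2
Step 1: Convert area: 237 cm^2 = 237 / 10000 = 0.0237 m^2
Step 2: GSM = 14.06 g / 0.0237 m^2 = 593.2 g/m^2

593.2 g/m^2


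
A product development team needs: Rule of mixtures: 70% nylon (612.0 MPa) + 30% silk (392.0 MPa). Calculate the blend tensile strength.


Formula: Blend property = (fraction_A * property_A) + (fraction_B * property_B)
Step 1: Contribution A = 70/100 * 612.0 MPa = 428.4 MPa
Step 2: Contribution B = 30/100 * 392.0 MPa = 117.6 MPa
Step 3: Blend tensile strength = 428.4 + 117.6 = 546.0 MPa

546.0 MPa


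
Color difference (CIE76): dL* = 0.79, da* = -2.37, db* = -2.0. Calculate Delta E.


Formula: Delta E = sqrt(dL*^2 + da*^2 + db*^2)
Step 1: dL*^2 = 0.79^2 = 0.6241
Step 2: da*^2 = (-2.37)^2 = 5.6169
Step 3: db*^2 = (-2.0)^2 = 4.0
Step 4: Sum = 0.6241 + 5.6169 + 4.0 = 10.241
Step 5: Delta E = sqrt(10.241) = 3.2

3.2 Delta E


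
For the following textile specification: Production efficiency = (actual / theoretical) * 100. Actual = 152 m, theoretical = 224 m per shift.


Formula: Efficiency% = (Actual output / Theoretical output) * 100
Efficiency% = (152 / 224) * 100
Efficiency% = 0.678571 * 100 = 67.8571% ≈ 67.9%

67.9%


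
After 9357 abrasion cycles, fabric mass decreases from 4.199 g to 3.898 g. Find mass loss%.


Formula: Mass loss% = ((m_before - m_after) / m_before) * 100
Step 1: Mass loss = 4.199 - 3.898 = 0.301 g
Step 2: Ratio = 0.301 / 4.199 = 0.0716837
Step 3: Mass loss% = 0.0716837 * 100 = 7.16837% ≈ 7.17%

7.17%


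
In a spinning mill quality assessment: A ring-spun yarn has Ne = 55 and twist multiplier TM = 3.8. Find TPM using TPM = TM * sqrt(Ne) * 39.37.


Formula: TPM = TM * sqrt(Ne) * 39.37
Step 1: sqrt(Ne) = sqrt(55) = 7.4162
Step 2: TM * sqrt(Ne) = 3.8 * 7.4162 = 28.1816
Step 3: TPM = 28.1816 * 39.37 = 1110 twists/m

1110 twists/m


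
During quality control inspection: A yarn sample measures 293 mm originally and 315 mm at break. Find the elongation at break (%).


Formula: Elongation (%) = ((L_break - L0) / L0) * 100
Step 1: Extension = 315 - 293 = 22 mm
Step 2: Elongation = (22 / 293) * 100
Step 3: Elongation = 0.075085 * 100 = 7.5085% ≈ 7.5%

7.5%


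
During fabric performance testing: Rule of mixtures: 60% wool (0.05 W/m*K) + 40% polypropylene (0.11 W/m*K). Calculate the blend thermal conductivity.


Formula: Blend property = (fraction_A * property_A) + (fraction_B * property_B)
Step 1: Contribution A = 60/100 * 0.05 W/m*K = 0.03 W/m*K
Step 2: Contribution B = 40/100 * 0.11 W/m*K = 0.044 W/m*K
Step 3: Blend thermal conductivity = 0.03 + 0.044 = 0.074 W/m*K

0.074 W/m*K


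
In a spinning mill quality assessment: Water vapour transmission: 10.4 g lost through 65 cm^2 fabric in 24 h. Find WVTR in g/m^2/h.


Formula: WVTR = mass_loss / (area * time)
Step 1: Convert area: 65 cm^2 = 0.0065 m^2
Step 2: WVTR = 10.4 g / (0.0065 m^2 * 24 h)
Step 3: WVTR = 10.4 / 0.156 = 66.7 g/m^2/h

66.7 g/m^2/h


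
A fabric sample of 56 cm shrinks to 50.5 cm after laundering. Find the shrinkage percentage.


Formula: Shrinkage% = ((L_before - L_after) / L_before) * 100
Step 1: Shrinkage = 56 - 50.5 = 5.5 cm
Step 2: Shrinkage% = (5.5 / 56) * 100
Step 3: Shrinkage% = 0.098214 * 100 = 9.8214% ≈ 9.8%

9.8%


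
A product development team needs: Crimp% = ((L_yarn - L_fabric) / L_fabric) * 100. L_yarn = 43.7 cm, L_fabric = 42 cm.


Formula: Crimp% = ((L_yarn - L_fabric) / L_fabric) * 100
Step 1: Extension = 43.7 - 42 = 1.7 cm
Step 2: Crimp% = (1.7 / 42) * 100
Step 3: Crimp% = 0.040476 * 100 = 4.0476% ≈ 4.0%

4.0%


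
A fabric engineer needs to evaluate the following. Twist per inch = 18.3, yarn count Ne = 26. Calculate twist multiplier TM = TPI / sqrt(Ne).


Formula: TM = TPI / sqrt(Ne)
Step 1: sqrt(Ne) = sqrt(26) = 5.099
Step 2: TM = 18.3 / 5.099 = 3.59

3.59 TM


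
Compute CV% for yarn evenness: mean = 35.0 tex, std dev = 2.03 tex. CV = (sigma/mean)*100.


Formula: CV% = (standard deviation / mean) * 100
Step 1: Ratio = 2.03 / 35.0 = 0.058
Step 2: CV% = 0.058 * 100 = 5.8%

5.8%


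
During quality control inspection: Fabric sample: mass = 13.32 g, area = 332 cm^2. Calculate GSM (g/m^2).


Formula: GSM = mass_g / area_m2
Step 1: Convert area: 332 cm^2 = 332 / 10000 = 0.0332 m^2
Step 2: GSM = 13.32 g / 0.0332 m^2 = 401.2 g/m^2

401.2 g/m^2


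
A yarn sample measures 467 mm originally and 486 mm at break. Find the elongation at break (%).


Formula: Elongation (%) = ((L_break - L0) / L0) * 100
Step 1: Extension = 486 - 467 = 19 mm
Step 2: Elongation = (19 / 467) * 100
Step 3: Elongation = 0.040685 * 100 = 4.0685% ≈ 4.1%

4.1%


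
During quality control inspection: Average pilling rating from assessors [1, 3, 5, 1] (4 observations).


Formula: Mean = sum / count
Sum = 1 + 3 + 5 + 1 = 10
Mean = 10 / 4 = 2.5

2.5


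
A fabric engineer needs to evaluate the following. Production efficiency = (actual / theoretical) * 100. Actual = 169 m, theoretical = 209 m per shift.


Formula: Efficiency% = (Actual output / Theoretical output) * 100
Efficiency% = (169 / 209) * 100
Efficiency% = 0.808612 * 100 = 80.8612% ≈ 80.9%

80.9%


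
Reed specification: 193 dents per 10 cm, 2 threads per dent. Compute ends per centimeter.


Formula: EPC = (dents per 10 cm * ends per dent) / 10
Step 1: Total ends per 10 cm = 193 * 2 = 386
Step 2: EPC = 386 / 10 = 38.6 ends/cm

38.6 ends/cm


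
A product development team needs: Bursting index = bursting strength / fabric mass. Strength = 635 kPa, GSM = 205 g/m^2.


Formula: Bursting Index = Bursting Strength / Fabric GSM
BI = 635 kPa / 205 g/m^2
BI = 3.098 kPa/(g/m^2)

3.098 kPa/(g/m^2)


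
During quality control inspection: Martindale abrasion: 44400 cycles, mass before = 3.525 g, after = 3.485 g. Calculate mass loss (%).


Formula: Mass loss% = ((m_before - m_after) / m_before) * 100
Step 1: Mass loss = 3.525 - 3.485 = 0.04 g
Step 2: Ratio = 0.04 / 3.525 = 0.0113475
Step 3: Mass loss% = 0.0113475 * 100 = 1.13475% ≈ 1.13%

1.13%


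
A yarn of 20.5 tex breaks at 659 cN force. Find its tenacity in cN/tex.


Formula: Tenacity = Breaking force / Linear density
Tenacity = 659 cN / 20.5 tex
Tenacity = 32.15 cN/tex

32.15 cN/tex


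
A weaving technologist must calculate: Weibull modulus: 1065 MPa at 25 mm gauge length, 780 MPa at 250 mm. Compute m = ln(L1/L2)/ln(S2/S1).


Formula: m = ln(L1/L2) / ln(S2/S1)
Step 1: ln(L1/L2) = ln(25/250) = -2.30259
Step 2: S2/S1 = 780/1065 = 0.73239
Step 3: ln(S2/S1) = ln(0.73239) = -0.31144
Step 4: m = -2.30259 / -0.31144 = 7.39

7.39 (Weibull m)


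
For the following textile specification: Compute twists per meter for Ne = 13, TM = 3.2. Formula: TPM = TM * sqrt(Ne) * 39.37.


Formula: TPM = TM * sqrt(Ne) * 39.37
Step 1: sqrt(Ne) = sqrt(13) = 3.6056
Step 2: TM * sqrt(Ne) = 3.2 * 3.6056 = 11.5379
Step 3: TPM = 11.5379 * 39.37 = 454 twists/m

454 twists/m


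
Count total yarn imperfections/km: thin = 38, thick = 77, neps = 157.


Formula: Total = thin places + thick places + neps
Total = 38 + 77 + 157
Total = 272 imperfections/km

272 imperfections/km


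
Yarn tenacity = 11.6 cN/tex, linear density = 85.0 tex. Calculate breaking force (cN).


Formula: Breaking force = Tenacity * Linear density
F = 11.6 cN/tex * 85.0 tex
F = 986.00 cN

986.00 cN


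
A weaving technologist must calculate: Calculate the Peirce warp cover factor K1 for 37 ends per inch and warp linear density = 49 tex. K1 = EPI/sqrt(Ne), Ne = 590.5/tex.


Formula: K1 = EPI / sqrt(Ne), with Ne = 590.5 / tex_warp
Step 1: Ne = 590.5 / 49 = 12.051
Step 2: sqrt(Ne) = sqrt(12.051) = 3.4715
Step 3: K1 = 37 / 3.4715 = 10.7

10.7


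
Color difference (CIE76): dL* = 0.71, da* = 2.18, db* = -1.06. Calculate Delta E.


Formula: Delta E = sqrt(dL*^2 + da*^2 + db*^2)
Step 1: dL*^2 = 0.71^2 = 0.5041
Step 2: da*^2 = 2.18^2 = 4.7524
Step 3: db*^2 = (-1.06)^2 = 1.1236
Step 4: Sum = 0.5041 + 4.7524 + 1.1236 = 6.3801
Step 5: Delta E = sqrt(6.3801) = 2.53

2.53 Delta E


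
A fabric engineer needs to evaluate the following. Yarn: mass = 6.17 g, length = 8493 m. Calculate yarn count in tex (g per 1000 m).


Formula: Tex = (mass_g / length_m) * 1000
Substituting: Tex = (6.17 / 8493) * 1000
Intermediate: 6.17 / 8493 = 0.00072648 g/m
Tex = 0.00072648 * 1000 = 0.73 tex

0.73 tex


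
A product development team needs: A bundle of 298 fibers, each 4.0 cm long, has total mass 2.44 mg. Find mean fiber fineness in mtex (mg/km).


Formula: fineness (mtex) = mass (mg) / total length (km) = (mass_mg / total_length_m) * 1000
Step 1: Convert fiber length: 4.0 cm = 0.04 m
Step 2: Total fiber length = 298 * 0.04 = 11.92 m
Step 3: Linear density = 2.44 mg / 11.92 m = 0.2047 mg/m
Step 4: fineness = 0.2047 * 1000 = 204.7 mtex

204.7 mtex


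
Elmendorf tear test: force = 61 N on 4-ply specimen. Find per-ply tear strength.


Formula: Per-ply strength = Total force / Number of plies
Per-ply = 61 N / 4
Per-ply = 15.25 N

15.25 N


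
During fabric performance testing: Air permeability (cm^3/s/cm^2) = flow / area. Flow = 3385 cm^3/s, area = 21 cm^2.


Formula: Air Permeability = Airflow / Test Area
AP = 3385 cm^3/s / 21 cm^2
AP = 161.2 cm^3/s/cm^2

161.2 cm^3/s/cm^2


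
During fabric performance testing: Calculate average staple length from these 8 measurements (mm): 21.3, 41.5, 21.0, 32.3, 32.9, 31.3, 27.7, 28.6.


Formula: Mean = sum of lengths / count
Sum = 21.3 + 41.5 + 21.0 + 32.3 + 32.9 + 31.3 + 27.7 + 28.6
Sum = 236.6 mm
Mean = 236.6 / 8 = 29.58 mm

29.58 mm


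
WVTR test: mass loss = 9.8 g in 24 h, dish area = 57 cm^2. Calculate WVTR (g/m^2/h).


Formula: WVTR = mass_loss / (area * time)
Step 1: Convert area: 57 cm^2 = 0.0057 m^2
Step 2: WVTR = 9.8 g / (0.0057 m^2 * 24 h)
Step 3: WVTR = 9.8 / 0.1368 = 71.6 g/m^2/h

71.6 g/m^2/h


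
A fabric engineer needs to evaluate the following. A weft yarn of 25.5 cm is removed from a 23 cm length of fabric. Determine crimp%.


Formula: Crimp% = ((L_yarn - L_fabric) / L_fabric) * 100
Step 1: Extension = 25.5 - 23 = 2.5 cm
Step 2: Crimp% = (2.5 / 23) * 100
Step 3: Crimp% = 0.108696 * 100 = 10.8696% ≈ 10.9%

10.9%


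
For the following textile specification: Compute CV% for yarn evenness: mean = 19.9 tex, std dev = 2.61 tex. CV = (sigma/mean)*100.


Formula: CV% = (standard deviation / mean) * 100
Step 1: Ratio = 2.61 / 19.9 = 0.131156
Step 2: CV% = 0.131156 * 100 = 13.1156% ≈ 13.1%

13.1%


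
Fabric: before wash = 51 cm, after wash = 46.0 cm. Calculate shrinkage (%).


Formula: Shrinkage% = ((L_before - L_after) / L_before) * 100
Step 1: Shrinkage = 51 - 46.0 = 5.0 cm
Step 2: Shrinkage% = (5.0 / 51) * 100
Step 3: Shrinkage% = 0.098039 * 100 = 9.8039% ≈ 9.8%

9.8%


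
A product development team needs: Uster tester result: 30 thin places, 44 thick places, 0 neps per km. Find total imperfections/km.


Formula: Total = thin places + thick places + neps
Total = 30 + 44 + 0
Total = 74 imperfections/km

74 imperfections/km


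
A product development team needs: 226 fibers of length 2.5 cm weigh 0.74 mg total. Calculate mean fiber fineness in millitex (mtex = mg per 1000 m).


Formula: fineness (mtex) = mass (mg) / total length (km) = (mass_mg / total_length_m) * 1000
Step 1: Convert fiber length: 2.5 cm = 0.025 m
Step 2: Total fiber length = 226 * 0.025 = 5.65 m
Step 3: Linear density = 0.74 mg / 5.65 m = 0.1310 mg/m
Step 4: fineness = 0.1310 * 1000 = 131.0 mtex

131.0 mtex


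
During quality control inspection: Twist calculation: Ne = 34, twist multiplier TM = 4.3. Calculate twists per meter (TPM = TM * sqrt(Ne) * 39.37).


Formula: TPM = TM * sqrt(Ne) * 39.37
Step 1: sqrt(Ne) = sqrt(34) = 5.831
Step 2: TM * sqrt(Ne) = 4.3 * 5.831 = 25.0733
Step 3: TPM = 25.0733 * 39.37 = 987 twists/m

987 twists/m


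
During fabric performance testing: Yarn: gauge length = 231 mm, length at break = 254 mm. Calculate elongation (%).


Formula: Elongation (%) = ((L_break - L0) / L0) * 100
Step 1: Extension = 254 - 231 = 23 mm
Step 2: Elongation = (23 / 231) * 100
Step 3: Elongation = 0.099567 * 100 = 9.9567% ≈ 10.0%

10.0%


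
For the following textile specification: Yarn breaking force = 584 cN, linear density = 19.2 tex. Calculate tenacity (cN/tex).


Formula: Tenacity = Breaking force / Linear density
Tenacity = 584 cN / 19.2 tex
Tenacity = 30.42 cN/tex

30.42 cN/tex


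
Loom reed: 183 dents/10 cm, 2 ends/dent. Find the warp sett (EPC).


Formula: EPC = (dents per 10 cm * ends per dent) / 10
Step 1: Total ends per 10 cm = 183 * 2 = 366
Step 2: EPC = 366 / 10 = 36.6 ends/cm

36.6 ends/cm


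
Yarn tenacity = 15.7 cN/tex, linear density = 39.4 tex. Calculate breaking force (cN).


Formula: Breaking force = Tenacity * Linear density
F = 15.7 cN/tex * 39.4 tex
F = 618.58 cN

618.58 cN


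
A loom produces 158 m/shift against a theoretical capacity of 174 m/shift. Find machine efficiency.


Formula: Efficiency% = (Actual output / Theoretical output) * 100
Efficiency% = (158 / 174) * 100
Efficiency% = 0.908046 * 100 = 90.8046% ≈ 90.8%

90.8%


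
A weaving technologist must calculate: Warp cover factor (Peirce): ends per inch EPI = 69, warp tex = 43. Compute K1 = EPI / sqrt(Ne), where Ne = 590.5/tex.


Formula: K1 = EPI / sqrt(Ne), with Ne = 590.5 / tex_warp
Step 1: Ne = 590.5 / 43 = 13.733
Step 2: sqrt(Ne) = sqrt(13.733) = 3.7058
Step 3: K1 = 69 / 3.7058 = 18.6

18.6


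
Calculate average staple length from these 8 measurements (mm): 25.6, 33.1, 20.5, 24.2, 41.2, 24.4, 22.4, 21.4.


Formula: Mean = sum of lengths / count
Sum = 25.6 + 33.1 + 20.5 + 24.2 + 41.2 + 24.4 + 22.4 + 21.4
Sum = 212.8 mm
Mean = 212.8 / 8 = 26.60 mm

26.60 mm


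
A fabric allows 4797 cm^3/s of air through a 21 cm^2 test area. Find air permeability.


Formula: Air Permeability = Airflow / Test Area
AP = 4797 cm^3/s / 21 cm^2
AP = 228.4 cm^3/s/cm^2

228.4 cm^3/s/cm^2


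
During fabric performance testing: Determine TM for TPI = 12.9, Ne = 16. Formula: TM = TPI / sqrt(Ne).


Formula: TM = TPI / sqrt(Ne)
Step 1: sqrt(Ne) = sqrt(16) = 4
Step 2: TM = 12.9 / 4 = 3.23

3.23 TM


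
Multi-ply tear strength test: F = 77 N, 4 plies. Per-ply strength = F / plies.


Formula: Per-ply strength = Total force / Number of plies
Per-ply = 77 N / 4
Per-ply = 19.25 N

19.25 N


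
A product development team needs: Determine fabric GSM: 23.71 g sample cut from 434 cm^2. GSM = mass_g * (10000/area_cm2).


Formula: GSM = mass_g / area_m2
Step 1: Convert area: 434 cm^2 = 434 / 10000 = 0.0434 m^2
Step 2: GSM = 23.71 g / 0.0434 m^2 = 546.3 g/m^2

546.3 g/m^2


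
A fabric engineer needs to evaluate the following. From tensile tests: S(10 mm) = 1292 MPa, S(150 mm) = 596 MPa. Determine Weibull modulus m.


Formula: m = ln(L1/L2) / ln(S2/S1)
Step 1: ln(L1/L2) = ln(10/150) = -2.70805
Step 2: S2/S1 = 596/1292 = 0.4613
Step 3: ln(S2/S1) = ln(0.4613) = -0.77371
Step 4: m = -2.70805 / -0.77371 = 3.50

3.50 (Weibull m)


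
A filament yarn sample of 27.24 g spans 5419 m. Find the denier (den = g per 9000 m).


Formula: den = (mass_g / length_m) * 9000
Substituting: den = (27.24 / 5419) * 9000
Intermediate: 27.24 / 5419 = 0.00502676 g/m
den = 0.00502676 * 9000 = 45.2 denier

45.2 denier


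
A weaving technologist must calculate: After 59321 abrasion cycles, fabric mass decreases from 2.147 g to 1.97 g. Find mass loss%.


Formula: Mass loss% = ((m_before - m_after) / m_before) * 100
Step 1: Mass loss = 2.147 - 1.97 = 0.177 g
Step 2: Ratio = 0.177 / 2.147 = 0.0824406
Step 3: Mass loss% = 0.0824406 * 100 = 8.24406% ≈ 8.24%

8.24%


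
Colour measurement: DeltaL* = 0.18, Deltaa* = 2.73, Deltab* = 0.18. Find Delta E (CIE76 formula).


Formula: Delta E = sqrt(dL*^2 + da*^2 + db*^2)
Step 1: dL*^2 = 0.18^2 = 0.0324
Step 2: da*^2 = 2.73^2 = 7.4529
Step 3: db*^2 = 0.18^2 = 0.0324
Step 4: Sum = 0.0324 + 7.4529 + 0.0324 = 7.5177
Step 5: Delta E = sqrt(7.5177) = 2.74

2.74 Delta E


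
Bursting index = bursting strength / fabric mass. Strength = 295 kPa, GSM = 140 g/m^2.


Formula: Bursting Index = Bursting Strength / Fabric GSM
BI = 295 kPa / 140 g/m^2
BI = 2.107 kPa/(g/m^2)

2.107 kPa/(g/m^2)


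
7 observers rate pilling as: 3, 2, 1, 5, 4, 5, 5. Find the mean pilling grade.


Formula: Mean = sum / count
Sum = 3 + 2 + 1 + 5 + 4 + 5 + 5 = 25
Mean = 25 / 7 = 3.6

3.6


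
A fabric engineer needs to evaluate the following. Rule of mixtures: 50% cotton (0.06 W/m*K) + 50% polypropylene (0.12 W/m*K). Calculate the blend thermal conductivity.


Formula: Blend property = (fraction_A * property_A) + (fraction_B * property_B)
Step 1: Contribution A = 50/100 * 0.06 W/m*K = 0.03 W/m*K
Step 2: Contribution B = 50/100 * 0.12 W/m*K = 0.06 W/m*K
Step 3: Blend thermal conductivity = 0.03 + 0.06 = 0.09 W/m*K

0.09 W/m*K


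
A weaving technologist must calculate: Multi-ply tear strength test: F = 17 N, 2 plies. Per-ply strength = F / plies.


Formula: Per-ply strength = Total force / Number of plies
Per-ply = 17 N / 2
Per-ply = 8.5 N

8.5 N


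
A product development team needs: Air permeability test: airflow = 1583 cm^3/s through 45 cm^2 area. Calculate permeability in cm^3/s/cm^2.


Formula: Air Permeability = Airflow / Test Area
AP = 1583 cm^3/s / 45 cm^2
AP = 35.2 cm^3/s/cm^2

35.2 cm^3/s/cm^2


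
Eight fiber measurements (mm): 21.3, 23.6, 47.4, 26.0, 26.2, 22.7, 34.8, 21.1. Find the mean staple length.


Formula: Mean = sum of lengths / count
Sum = 21.3 + 23.6 + 47.4 + 26.0 + 26.2 + 22.7 + 34.8 + 21.1
Sum = 223.1 mm
Mean = 223.1 / 8 = 27.89 mm

27.89 mm


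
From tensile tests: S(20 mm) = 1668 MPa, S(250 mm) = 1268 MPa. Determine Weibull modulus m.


Formula: m = ln(L1/L2) / ln(S2/S1)
Step 1: ln(L1/L2) = ln(20/250) = -2.52573
Step 2: S2/S1 = 1268/1668 = 0.76019
Step 3: ln(S2/S1) = ln(0.76019) = -0.27419
Step 4: m = -2.52573 / -0.27419 = 9.21

9.21 (Weibull m)


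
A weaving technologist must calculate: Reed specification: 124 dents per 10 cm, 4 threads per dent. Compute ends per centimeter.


Formula: EPC = (dents per 10 cm * ends per dent) / 10
Step 1: Total ends per 10 cm = 124 * 4 = 496
Step 2: EPC = 496 / 10 = 49.6 ends/cm

49.6 ends/cm


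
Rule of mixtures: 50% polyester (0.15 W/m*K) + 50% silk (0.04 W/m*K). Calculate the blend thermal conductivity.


Formula: Blend property = (fraction_A * property_A) + (fraction_B * property_B)
Step 1: Contribution A = 50/100 * 0.15 W/m*K = 0.075 W/m*K
Step 2: Contribution B = 50/100 * 0.04 W/m*K = 0.02 W/m*K
Step 3: Blend thermal conductivity = 0.075 + 0.02 = 0.095 W/m*K

0.095 W/m*K
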